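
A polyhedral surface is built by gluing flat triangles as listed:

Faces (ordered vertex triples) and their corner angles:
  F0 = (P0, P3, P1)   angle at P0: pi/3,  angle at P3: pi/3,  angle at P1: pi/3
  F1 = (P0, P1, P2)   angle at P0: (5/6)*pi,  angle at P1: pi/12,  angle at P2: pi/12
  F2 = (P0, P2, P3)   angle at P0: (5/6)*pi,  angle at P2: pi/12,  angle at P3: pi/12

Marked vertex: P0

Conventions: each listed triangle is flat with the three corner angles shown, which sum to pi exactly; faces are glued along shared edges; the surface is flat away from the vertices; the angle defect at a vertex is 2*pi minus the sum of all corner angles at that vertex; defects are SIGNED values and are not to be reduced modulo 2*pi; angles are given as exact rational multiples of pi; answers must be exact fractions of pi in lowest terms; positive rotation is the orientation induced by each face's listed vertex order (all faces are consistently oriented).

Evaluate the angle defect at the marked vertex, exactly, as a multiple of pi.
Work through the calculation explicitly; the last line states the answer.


Sum of corner angles at P0: 2*pi
defect = 2*pi - 2*pi

Answer: defect(P0) = 0


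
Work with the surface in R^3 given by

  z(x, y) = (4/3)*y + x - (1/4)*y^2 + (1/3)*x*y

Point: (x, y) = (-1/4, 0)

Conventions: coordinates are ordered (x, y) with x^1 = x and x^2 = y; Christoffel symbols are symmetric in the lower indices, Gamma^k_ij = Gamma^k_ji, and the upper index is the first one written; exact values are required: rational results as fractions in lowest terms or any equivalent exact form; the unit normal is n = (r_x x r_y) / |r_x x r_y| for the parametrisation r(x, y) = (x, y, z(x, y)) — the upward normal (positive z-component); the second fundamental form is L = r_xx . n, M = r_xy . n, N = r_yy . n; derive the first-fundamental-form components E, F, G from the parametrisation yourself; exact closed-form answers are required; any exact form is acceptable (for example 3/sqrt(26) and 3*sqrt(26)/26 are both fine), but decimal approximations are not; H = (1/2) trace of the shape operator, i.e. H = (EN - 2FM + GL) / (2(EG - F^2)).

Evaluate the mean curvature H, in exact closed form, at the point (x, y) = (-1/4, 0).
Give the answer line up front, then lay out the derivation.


Answer: H = -176*sqrt(57)/9747

z_x = 1, z_y = 5/4, z_xx = 0, z_xy = 1/3, z_yy = -1/2
E = 2, F = 5/4, G = 41/16; answer radicand W^2 = 57/16
unnormalised second-form numerators: l = 0, m = 1/3, n = -1/2; L = l/sqrt(57/16), and similarly M = m/sqrt(W^2), N = n/sqrt(W^2)
H = (E*n - 2*F*m + G*l) / (2*(EG - F^2)*sqrt(W^2)); E*n - 2*F*m + G*l = -11/6, EG - F^2 = 57/16, so H = (-44/171)/sqrt(57/16)


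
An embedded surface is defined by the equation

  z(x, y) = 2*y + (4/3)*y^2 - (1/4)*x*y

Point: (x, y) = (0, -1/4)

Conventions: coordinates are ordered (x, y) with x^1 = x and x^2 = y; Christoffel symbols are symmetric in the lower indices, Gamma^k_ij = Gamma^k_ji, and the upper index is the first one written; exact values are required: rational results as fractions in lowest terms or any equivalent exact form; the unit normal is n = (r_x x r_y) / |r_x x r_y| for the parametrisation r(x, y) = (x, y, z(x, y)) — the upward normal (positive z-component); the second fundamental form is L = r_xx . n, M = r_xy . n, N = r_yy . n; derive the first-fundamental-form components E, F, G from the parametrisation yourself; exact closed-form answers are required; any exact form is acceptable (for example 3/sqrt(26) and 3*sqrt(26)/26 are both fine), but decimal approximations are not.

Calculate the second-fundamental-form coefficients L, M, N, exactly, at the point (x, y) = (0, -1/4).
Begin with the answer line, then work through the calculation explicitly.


Answer: L = 0, M = -12*sqrt(6409)/6409, N = 128*sqrt(6409)/6409

z_x = 1/16, z_y = 4/3, z_xx = 0, z_xy = -1/4, z_yy = 8/3
E = 257/256, F = 1/12, G = 25/9; answer radicand W^2 = 6409/2304
unnormalised second-form numerators: l = 0, m = -1/4, n = 8/3; L = l/sqrt(6409/2304), and similarly M = m/sqrt(W^2), N = n/sqrt(W^2)


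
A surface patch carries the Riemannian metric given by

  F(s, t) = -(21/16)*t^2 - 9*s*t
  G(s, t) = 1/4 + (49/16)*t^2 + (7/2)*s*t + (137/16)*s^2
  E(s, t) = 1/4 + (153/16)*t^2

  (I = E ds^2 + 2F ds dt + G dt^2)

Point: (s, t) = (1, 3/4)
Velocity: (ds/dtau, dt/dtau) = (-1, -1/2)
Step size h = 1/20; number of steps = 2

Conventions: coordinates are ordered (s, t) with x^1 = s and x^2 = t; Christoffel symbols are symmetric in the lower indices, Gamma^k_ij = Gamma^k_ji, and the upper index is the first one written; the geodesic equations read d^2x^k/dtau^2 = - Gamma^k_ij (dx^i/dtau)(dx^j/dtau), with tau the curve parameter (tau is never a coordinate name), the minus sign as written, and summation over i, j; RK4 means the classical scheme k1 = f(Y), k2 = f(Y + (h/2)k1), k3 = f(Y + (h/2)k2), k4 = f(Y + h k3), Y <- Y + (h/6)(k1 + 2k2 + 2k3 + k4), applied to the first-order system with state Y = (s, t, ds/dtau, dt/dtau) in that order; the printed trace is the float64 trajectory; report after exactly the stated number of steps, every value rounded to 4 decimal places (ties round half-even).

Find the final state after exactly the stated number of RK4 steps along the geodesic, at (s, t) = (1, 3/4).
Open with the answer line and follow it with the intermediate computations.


Answer: s = 0.8994, t = 0.7010, ds/dtau = -1.0077, dt/dtau = -0.4758

f(Y) = (ds/dtau, dt/dtau, -Gamma^s_ij Y'^i Y'^j, -Gamma^t_ij Y'^i Y'^j) with the Gammas evaluated at the stage position; h = 0.050000; intermediate values shown to 6 dp
step 0: s = 1.0000, t = 0.7500, ds/dtau = -1.0000, dt/dtau = -0.5000
step 1:
  k1: at (s, t) = (1.000000, 0.750000), (ds/dtau, dt/dtau) = (-1.000000, -0.500000); Gamma_sss = -5.790775, Gamma_sst = 9.350132, Gamma_stt = -13.553509, Gamma_tss = -4.352899, Gamma_tst = 6.070705, Gamma_ttt = -7.404594; k1 = (-1.000000, -0.500000, -0.170980, 0.133343)
  k2: at (s, t) = (0.975000, 0.737500), (ds/dtau, dt/dtau) = (-1.004274, -0.496666); Gamma_sss = -5.820015, Gamma_sst = 9.343738, Gamma_stt = -13.451646, Gamma_tss = -4.415249, Gamma_tst = 6.106981, Gamma_ttt = -7.372731; k2 = (-1.004274, -0.496666, -0.133020, 0.179568)
  k3: at (s, t) = (0.974893, 0.737583), (ds/dtau, dt/dtau) = (-1.003325, -0.495511); Gamma_sss = -5.819266, Gamma_sst = 9.341028, Gamma_stt = -13.445171, Gamma_tss = -4.415520, Gamma_tst = 6.106186, Gamma_ttt = -7.370042; k3 = (-1.003325, -0.495511, -0.128705, 0.183024)
  k4: at (s, t) = (0.949834, 0.725224), (ds/dtau, dt/dtau) = (-1.006435, -0.490849); Gamma_sss = -5.846539, Gamma_sst = 9.327544, Gamma_stt = -13.327345, Gamma_tss = -4.479928, Gamma_tst = 6.140718, Gamma_ttt = -7.330461; k4 = (-1.006435, -0.490849, -0.082734, 0.236797)
  Y <- Y + (h/6)(k1 + 2k2 + 2k3 + k4): s = 0.9498, t = 0.7252, ds/dtau = -1.0065, dt/dtau = -0.4909
step 2:
  k1: at (s, t) = (0.949820, 0.725207), (ds/dtau, dt/dtau) = (-1.006476, -0.490872); Gamma_sss = -5.846624, Gamma_sst = 9.327750, Gamma_stt = -13.327758, Gamma_tss = -4.479964, Gamma_tst = 6.140813, Gamma_ttt = -7.330642; k1 = (-1.006476, -0.490872, -0.082778, 0.236785)
  k2: at (s, t) = (0.924658, 0.712935), (ds/dtau, dt/dtau) = (-1.008546, -0.484953); Gamma_sss = -5.872050, Gamma_sst = 9.307484, Gamma_stt = -13.194774, Gamma_tss = -4.546669, Gamma_tst = 6.173761, Gamma_ttt = -7.283534; k2 = (-1.008546, -0.484953, -0.028549, 0.298510)
  k3: at (s, t) = (0.924606, 0.713083), (ds/dtau, dt/dtau) = (-1.007190, -0.483410); Gamma_sss = -5.870981, Gamma_sst = 9.304012, Gamma_stt = -13.186852, Gamma_tss = -4.546826, Gamma_tst = 6.172603, Gamma_ttt = -7.280174; k3 = (-1.007190, -0.483410, -0.022697, 0.303012)
  k4: at (s, t) = (0.899460, 0.701036), (ds/dtau, dt/dtau) = (-1.007611, -0.475722); Gamma_sss = -5.893758, Gamma_sst = 9.275113, Gamma_stt = -13.035370, Gamma_tss = -4.615683, Gamma_tst = 6.203081, Gamma_ttt = -7.223849; k4 = (-1.007611, -0.475722, 0.041953, 0.374249)
  Y <- Y + (h/6)(k1 + 2k2 + 2k3 + k4): s = 0.8994, t = 0.7010, ds/dtau = -1.0077, dt/dtau = -0.4758


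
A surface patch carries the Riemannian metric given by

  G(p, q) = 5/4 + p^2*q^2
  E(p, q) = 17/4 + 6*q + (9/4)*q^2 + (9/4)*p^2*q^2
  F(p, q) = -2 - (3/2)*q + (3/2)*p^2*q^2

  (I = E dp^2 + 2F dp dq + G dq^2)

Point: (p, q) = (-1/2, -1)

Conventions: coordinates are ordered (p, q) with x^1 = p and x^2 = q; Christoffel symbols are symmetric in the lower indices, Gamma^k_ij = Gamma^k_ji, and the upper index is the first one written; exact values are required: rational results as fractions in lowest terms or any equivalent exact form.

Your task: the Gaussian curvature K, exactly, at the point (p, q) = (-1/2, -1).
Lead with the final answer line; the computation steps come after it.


Answer: K = -19632/10201

E = 17/16, F = -1/8, G = 3/2, EG - F^2 = 101/64 at the point
E_p = -9/4, E_q = 3/8, F_p = -3/2, F_q = -9/4, G_p = -1, G_q = -1/2
E_qq = 45/8, F_pq = 3, G_pp = 2
Brioschi: K = (det M1 - det M2) / (EG - F^2)^2 with the standard first/second-derivative matrices M1, M2.
M1 = [[-E_qq/2 + F_pq - G_pp/2, E_p/2, F_p - E_q/2], [F_q - G_p/2, E, F], [G_q/2, F, G]] = [[-13/16, -9/8, -27/16], [-7/4, 17/16, -1/8], [-1/4, -1/8, 3/2]]; det M1 = -2605/512
M2 = [[0, E_q/2, G_p/2], [E_q/2, E, F], [G_p/2, F, G]] = [[0, 3/16, -1/2], [3/16, 17/16, -1/8], [-1/2, -1/8, 3/2]]; det M2 = -151/512
det M1 - det M2 = -1227/256; K = -1227/256 / (101/64)^2 = -19632/10201


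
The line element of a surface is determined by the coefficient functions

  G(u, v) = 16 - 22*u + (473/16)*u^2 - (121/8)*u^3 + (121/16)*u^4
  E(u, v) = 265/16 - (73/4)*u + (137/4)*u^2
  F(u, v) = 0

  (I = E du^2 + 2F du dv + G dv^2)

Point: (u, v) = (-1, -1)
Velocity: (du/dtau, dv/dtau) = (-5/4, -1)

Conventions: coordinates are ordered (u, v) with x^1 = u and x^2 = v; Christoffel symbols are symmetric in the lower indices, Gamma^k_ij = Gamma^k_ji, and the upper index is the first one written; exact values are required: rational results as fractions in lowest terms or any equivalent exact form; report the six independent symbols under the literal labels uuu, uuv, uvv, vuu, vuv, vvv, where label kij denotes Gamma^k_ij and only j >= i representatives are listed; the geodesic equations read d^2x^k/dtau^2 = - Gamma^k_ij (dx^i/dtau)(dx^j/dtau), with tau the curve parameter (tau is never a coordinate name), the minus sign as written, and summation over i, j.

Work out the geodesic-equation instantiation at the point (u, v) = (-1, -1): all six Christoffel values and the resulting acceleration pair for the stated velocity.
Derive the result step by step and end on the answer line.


E = 1105/16, F = 0, G = 361/4 at the point
E_u = -347/4, E_v = 0, F_u = 0, F_v = 0, G_u = -627/4, G_v = 0
EG - F^2 = 398905/64;  g^inv = (64/398905) * [[361/4, 0], [0, 1105/16]]
first-kind symbols [ij,l] = (1/2)(d_i g_jl + d_j g_il - d_l g_ij): [uu,u] = E_u/2 = -347/8, [uu,v] = F_u - E_v/2 = 0, [uv,u] = E_v/2 = 0, [uv,v] = G_u/2 = -627/8, [vv,u] = F_v - G_u/2 = 627/8, [vv,v] = G_v/2 = 0
Gamma^u_ij = (G*[ij,u] - F*[ij,v])/(EG - F^2), Gamma^v_ij = (E*[ij,v] - F*[ij,u])/(EG - F^2)
Gamma_uuu = -694/1105, Gamma_uuv = 0, Gamma_uvv = 1254/1105, Gamma_vuu = 0, Gamma_vuv = -33/38, Gamma_vvv = 0
d^2u/dtau^2 = -(Gamma_uuu*(-5/4)^2 + 2*Gamma_uuv*(-5/4)*(-1) + Gamma_uvv*(-1)^2) = -1357/8840
d^2v/dtau^2 = -(Gamma_vuu*(-5/4)^2 + 2*Gamma_vuv*(-5/4)*(-1) + Gamma_vvv*(-1)^2) = 165/76

Answer: Gamma_uuu = -694/1105, Gamma_uuv = 0, Gamma_uvv = 1254/1105, Gamma_vuu = 0, Gamma_vuv = -33/38, Gamma_vvv = 0; accelerations (d^2u/dtau^2, d^2v/dtau^2) = (-1357/8840, 165/76)


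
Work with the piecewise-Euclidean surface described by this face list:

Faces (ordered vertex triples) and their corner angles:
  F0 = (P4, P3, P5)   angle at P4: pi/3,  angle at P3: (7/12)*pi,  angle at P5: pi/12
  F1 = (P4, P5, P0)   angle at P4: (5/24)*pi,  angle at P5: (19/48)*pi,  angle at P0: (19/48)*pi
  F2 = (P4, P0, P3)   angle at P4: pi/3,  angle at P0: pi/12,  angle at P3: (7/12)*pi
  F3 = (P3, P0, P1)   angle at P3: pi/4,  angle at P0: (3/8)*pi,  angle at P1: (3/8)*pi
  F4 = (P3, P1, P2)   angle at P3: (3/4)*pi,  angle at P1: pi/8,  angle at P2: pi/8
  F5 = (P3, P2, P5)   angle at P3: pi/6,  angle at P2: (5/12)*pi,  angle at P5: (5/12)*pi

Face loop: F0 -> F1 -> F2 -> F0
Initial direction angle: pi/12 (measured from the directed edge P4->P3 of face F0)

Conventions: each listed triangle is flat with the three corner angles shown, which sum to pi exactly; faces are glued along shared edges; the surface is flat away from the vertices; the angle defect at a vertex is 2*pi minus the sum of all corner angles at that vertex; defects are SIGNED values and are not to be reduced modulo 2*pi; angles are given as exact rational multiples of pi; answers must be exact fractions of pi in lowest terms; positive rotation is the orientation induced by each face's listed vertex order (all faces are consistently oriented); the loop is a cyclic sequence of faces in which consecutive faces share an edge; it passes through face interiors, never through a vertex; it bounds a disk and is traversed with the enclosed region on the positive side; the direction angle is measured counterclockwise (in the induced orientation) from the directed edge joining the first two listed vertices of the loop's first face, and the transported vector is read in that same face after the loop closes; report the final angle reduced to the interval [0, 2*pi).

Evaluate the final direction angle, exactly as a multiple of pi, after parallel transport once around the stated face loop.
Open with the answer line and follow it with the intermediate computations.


Answer: final direction angle = (29/24)*pi

enclosed vertex P4: corner angles sum to (7/8)*pi, defect = 2*pi - (7/8)*pi = (9/8)*pi
final direction = starting direction + enclosed defect total, reduced mod 2*pi (induced orientation)
final angle = pi/12 + (9/8)*pi = (29/24)*pi (mod 2*pi)


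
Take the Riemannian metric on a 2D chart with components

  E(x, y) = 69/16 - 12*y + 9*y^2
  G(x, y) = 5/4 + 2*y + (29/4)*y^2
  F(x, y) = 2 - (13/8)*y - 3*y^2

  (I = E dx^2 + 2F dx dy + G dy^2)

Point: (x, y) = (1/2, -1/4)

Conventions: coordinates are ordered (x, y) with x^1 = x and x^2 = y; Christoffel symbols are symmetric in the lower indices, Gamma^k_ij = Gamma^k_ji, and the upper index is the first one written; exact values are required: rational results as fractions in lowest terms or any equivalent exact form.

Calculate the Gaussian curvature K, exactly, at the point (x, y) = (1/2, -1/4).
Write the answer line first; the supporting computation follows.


Answer: K = 15360/3481

E = 63/8, F = 71/32, G = 77/64, EG - F^2 = 4661/1024 at the point
E_x = 0, E_y = -33/2, F_x = 0, F_y = -1/8, G_x = 0, G_y = -13/8
E_yy = 18, F_xy = 0, G_xx = 0
K follows from Brioschi's formula, (det M1 - det M2)/(EG - F^2)^2.
M1 = [[-E_yy/2 + F_xy - G_xx/2, E_x/2, F_x - E_y/2], [F_y - G_x/2, E, F], [G_y/2, F, G]] = [[-9, 0, 33/4], [-1/8, 63/8, 71/32], [-13/16, 71/32, 77/64]]; det M1 = 4881/512
M2 = [[0, E_y/2, G_x/2], [E_y/2, E, F], [G_x/2, F, G]] = [[0, -33/4, 0], [-33/4, 63/8, 71/32], [0, 71/32, 77/64]]; det M2 = -83853/1024
det M1 - det M2 = 93615/1024; K = 93615/1024 / (4661/1024)^2 = 15360/3481


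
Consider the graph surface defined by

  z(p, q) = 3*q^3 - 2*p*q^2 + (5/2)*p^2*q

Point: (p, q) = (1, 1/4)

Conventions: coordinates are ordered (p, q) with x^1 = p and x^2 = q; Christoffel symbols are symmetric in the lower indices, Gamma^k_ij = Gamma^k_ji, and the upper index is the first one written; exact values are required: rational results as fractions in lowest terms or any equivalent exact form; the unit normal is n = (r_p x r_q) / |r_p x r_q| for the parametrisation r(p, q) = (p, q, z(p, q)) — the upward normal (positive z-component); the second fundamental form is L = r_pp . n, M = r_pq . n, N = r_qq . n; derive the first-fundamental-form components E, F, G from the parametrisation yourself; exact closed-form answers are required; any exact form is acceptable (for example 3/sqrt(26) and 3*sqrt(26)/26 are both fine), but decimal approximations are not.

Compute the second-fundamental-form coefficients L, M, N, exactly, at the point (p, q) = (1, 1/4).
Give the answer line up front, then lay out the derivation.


Answer: L = 20*sqrt(1669)/1669, M = 64*sqrt(1669)/1669, N = 8*sqrt(1669)/1669

z_p = 9/8, z_q = 33/16, z_pp = 5/4, z_pq = 4, z_qq = 1/2
E = 145/64, F = 297/128, G = 1345/256; answer radicand W^2 = 1669/256
unnormalised second-form numerators: l = 5/4, m = 4, n = 1/2; L = l/sqrt(1669/256), and similarly M = m/sqrt(W^2), N = n/sqrt(W^2)


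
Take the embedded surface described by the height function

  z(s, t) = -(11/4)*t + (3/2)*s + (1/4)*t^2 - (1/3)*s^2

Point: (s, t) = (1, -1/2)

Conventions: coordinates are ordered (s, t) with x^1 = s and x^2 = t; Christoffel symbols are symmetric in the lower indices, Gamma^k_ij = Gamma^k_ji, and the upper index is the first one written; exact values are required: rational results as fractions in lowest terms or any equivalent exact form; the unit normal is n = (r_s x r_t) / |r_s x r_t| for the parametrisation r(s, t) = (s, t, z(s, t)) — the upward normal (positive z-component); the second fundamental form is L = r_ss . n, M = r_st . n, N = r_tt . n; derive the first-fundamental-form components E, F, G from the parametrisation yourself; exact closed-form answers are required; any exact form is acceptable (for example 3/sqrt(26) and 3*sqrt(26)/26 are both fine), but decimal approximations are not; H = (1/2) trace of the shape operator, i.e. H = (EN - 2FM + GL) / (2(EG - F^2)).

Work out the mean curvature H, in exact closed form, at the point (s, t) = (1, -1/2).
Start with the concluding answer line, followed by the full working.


Answer: H = -1257*sqrt(385)/296450

z_s = 5/6, z_t = -3, z_ss = -2/3, z_st = 0, z_tt = 1/2
E = 61/36, F = -5/2, G = 10; answer radicand W^2 = 385/36
unnormalised second-form numerators: l = -2/3, m = 0, n = 1/2; L = l/sqrt(385/36), and similarly M = m/sqrt(W^2), N = n/sqrt(W^2)
H = (E*n - 2*F*m + G*l) / (2*(EG - F^2)*sqrt(W^2)); E*n - 2*F*m + G*l = -419/72, EG - F^2 = 385/36, so H = (-419/1540)/sqrt(385/36)


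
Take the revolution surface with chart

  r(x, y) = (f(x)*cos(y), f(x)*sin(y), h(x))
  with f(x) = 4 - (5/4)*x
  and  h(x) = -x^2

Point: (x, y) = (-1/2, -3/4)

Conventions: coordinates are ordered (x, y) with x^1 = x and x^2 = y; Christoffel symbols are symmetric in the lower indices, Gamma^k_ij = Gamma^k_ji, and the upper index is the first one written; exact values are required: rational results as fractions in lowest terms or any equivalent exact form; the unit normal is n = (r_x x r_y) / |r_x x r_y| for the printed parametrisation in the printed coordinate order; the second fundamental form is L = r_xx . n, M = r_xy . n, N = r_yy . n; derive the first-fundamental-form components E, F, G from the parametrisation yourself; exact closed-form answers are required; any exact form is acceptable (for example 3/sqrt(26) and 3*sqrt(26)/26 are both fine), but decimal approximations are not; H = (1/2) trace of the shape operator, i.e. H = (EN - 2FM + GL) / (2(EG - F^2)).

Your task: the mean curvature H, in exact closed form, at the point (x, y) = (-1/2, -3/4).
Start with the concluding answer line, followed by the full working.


Answer: H = 3616*sqrt(41)/62197

f = 37/8, f' = -5/4, f'' = 0, h' = 1, h'' = -2
E = 41/16, F = 0, G = 1369/64; answer radicand W^2 = 41/16
unnormalised second-form numerators: l = 5/2, m = 0, n = 37/8; L = l/sqrt(41/16), and similarly M = m/sqrt(W^2), N = n/sqrt(W^2)
H = (E*n - 2*F*m + G*l) / (2*(EG - F^2)*sqrt(W^2)); E*n - 2*F*m + G*l = 4181/64, EG - F^2 = 56129/1024, so H = (904/1517)/sqrt(41/16)


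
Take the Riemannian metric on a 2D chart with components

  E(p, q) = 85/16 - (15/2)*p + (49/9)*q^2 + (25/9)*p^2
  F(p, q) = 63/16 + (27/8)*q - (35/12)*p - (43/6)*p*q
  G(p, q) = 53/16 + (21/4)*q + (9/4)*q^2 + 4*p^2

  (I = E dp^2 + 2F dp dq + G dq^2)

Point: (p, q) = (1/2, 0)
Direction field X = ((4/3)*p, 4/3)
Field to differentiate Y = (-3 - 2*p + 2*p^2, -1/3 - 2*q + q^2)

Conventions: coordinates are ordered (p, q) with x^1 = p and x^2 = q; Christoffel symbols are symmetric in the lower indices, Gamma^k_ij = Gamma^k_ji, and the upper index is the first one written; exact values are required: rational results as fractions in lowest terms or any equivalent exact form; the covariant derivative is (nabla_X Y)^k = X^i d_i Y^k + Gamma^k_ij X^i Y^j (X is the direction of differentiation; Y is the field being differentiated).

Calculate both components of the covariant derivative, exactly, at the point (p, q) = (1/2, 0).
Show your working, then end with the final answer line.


E = 325/144, F = 119/48, G = 69/16 at the point
E_p = -85/18, E_q = 0, F_p = -35/12, F_q = -5/24, G_p = 4, G_q = 21/4
EG - F^2 = 1033/288;  g^inv = (288/1033) * [[69/16, -119/48], [-119/48, 325/144]]
first-kind symbols [ij,l] = (1/2)(d_i g_jl + d_j g_il - d_l g_ij): [pp,p] = E_p/2 = -85/36, [pp,q] = F_p - E_q/2 = -35/12, [pq,p] = E_q/2 = 0, [pq,q] = G_p/2 = 2, [qq,p] = F_q - G_p/2 = -53/24, [qq,q] = G_q/2 = 21/8
Gamma^p_ij = (G*[ij,p] - F*[ij,q])/(EG - F^2), Gamma^q_ij = (E*[ij,q] - F*[ij,p])/(EG - F^2)
Gamma_ppp = -850/1033, Gamma_ppq = -1428/1033, Gamma_pqq = -4617/1033, Gamma_qpp = -210/1033, Gamma_qpq = 1300/1033, Gamma_qqq = 3283/1033
X = (2/3, 4/3), Y = (-7/2, -1/3) at the point

Answer: (nabla_X Y)^p = 33050/3099, (nabla_X Y)^q = -30238/3099


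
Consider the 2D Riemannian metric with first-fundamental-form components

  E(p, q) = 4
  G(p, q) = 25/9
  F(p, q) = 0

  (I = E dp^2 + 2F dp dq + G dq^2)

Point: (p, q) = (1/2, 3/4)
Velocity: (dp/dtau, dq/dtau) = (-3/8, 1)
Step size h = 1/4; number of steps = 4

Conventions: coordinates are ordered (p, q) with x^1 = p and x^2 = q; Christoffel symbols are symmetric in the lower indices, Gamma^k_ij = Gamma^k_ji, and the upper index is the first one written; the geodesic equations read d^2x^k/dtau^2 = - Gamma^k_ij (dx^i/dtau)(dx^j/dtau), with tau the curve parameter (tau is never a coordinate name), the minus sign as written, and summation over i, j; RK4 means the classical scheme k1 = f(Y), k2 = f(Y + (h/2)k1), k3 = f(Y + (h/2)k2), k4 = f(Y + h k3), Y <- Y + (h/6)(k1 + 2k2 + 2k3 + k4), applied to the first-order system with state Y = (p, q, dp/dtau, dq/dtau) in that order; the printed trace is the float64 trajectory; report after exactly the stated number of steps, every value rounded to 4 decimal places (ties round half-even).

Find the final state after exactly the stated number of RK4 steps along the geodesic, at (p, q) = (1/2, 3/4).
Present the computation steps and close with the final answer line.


f(Y) = (dp/dtau, dq/dtau, -Gamma^p_ij Y'^i Y'^j, -Gamma^q_ij Y'^i Y'^j) with the Gammas evaluated at the stage position; h = 0.250000; intermediate values shown to 6 dp
step 0: p = 0.5000, q = 0.7500, dp/dtau = -0.3750, dq/dtau = 1.0000
step 1:
  k1: at (p, q) = (0.500000, 0.750000), (dp/dtau, dq/dtau) = (-0.375000, 1.000000); Gamma_ppp = 0.000000, Gamma_ppq = 0.000000, Gamma_pqq = 0.000000, Gamma_qpp = 0.000000, Gamma_qpq = 0.000000, Gamma_qqq = 0.000000; k1 = (-0.375000, 1.000000, 0.000000, 0.000000)
  k2: at (p, q) = (0.453125, 0.875000), (dp/dtau, dq/dtau) = (-0.375000, 1.000000); Gamma_ppp = 0.000000, Gamma_ppq = 0.000000, Gamma_pqq = 0.000000, Gamma_qpp = 0.000000, Gamma_qpq = 0.000000, Gamma_qqq = 0.000000; k2 = (-0.375000, 1.000000, 0.000000, 0.000000)
  k3: at (p, q) = (0.453125, 0.875000), (dp/dtau, dq/dtau) = (-0.375000, 1.000000); Gamma_ppp = 0.000000, Gamma_ppq = 0.000000, Gamma_pqq = 0.000000, Gamma_qpp = 0.000000, Gamma_qpq = 0.000000, Gamma_qqq = 0.000000; k3 = (-0.375000, 1.000000, 0.000000, 0.000000)
  k4: at (p, q) = (0.406250, 1.000000), (dp/dtau, dq/dtau) = (-0.375000, 1.000000); Gamma_ppp = 0.000000, Gamma_ppq = 0.000000, Gamma_pqq = 0.000000, Gamma_qpp = 0.000000, Gamma_qpq = 0.000000, Gamma_qqq = 0.000000; k4 = (-0.375000, 1.000000, 0.000000, 0.000000)
  Y <- Y + (h/6)(k1 + 2k2 + 2k3 + k4): p = 0.4062, q = 1.0000, dp/dtau = -0.3750, dq/dtau = 1.0000
step 2:
  k1: at (p, q) = (0.406250, 1.000000), (dp/dtau, dq/dtau) = (-0.375000, 1.000000); Gamma_ppp = 0.000000, Gamma_ppq = 0.000000, Gamma_pqq = 0.000000, Gamma_qpp = 0.000000, Gamma_qpq = 0.000000, Gamma_qqq = 0.000000; k1 = (-0.375000, 1.000000, 0.000000, 0.000000)
  k2: at (p, q) = (0.359375, 1.125000), (dp/dtau, dq/dtau) = (-0.375000, 1.000000); Gamma_ppp = 0.000000, Gamma_ppq = 0.000000, Gamma_pqq = 0.000000, Gamma_qpp = 0.000000, Gamma_qpq = 0.000000, Gamma_qqq = 0.000000; k2 = (-0.375000, 1.000000, 0.000000, 0.000000)
  k3: at (p, q) = (0.359375, 1.125000), (dp/dtau, dq/dtau) = (-0.375000, 1.000000); Gamma_ppp = 0.000000, Gamma_ppq = 0.000000, Gamma_pqq = 0.000000, Gamma_qpp = 0.000000, Gamma_qpq = 0.000000, Gamma_qqq = 0.000000; k3 = (-0.375000, 1.000000, 0.000000, 0.000000)
  k4: at (p, q) = (0.312500, 1.250000), (dp/dtau, dq/dtau) = (-0.375000, 1.000000); Gamma_ppp = 0.000000, Gamma_ppq = 0.000000, Gamma_pqq = 0.000000, Gamma_qpp = 0.000000, Gamma_qpq = 0.000000, Gamma_qqq = 0.000000; k4 = (-0.375000, 1.000000, 0.000000, 0.000000)
  Y <- Y + (h/6)(k1 + 2k2 + 2k3 + k4): p = 0.3125, q = 1.2500, dp/dtau = -0.3750, dq/dtau = 1.0000
step 3:
  k1: at (p, q) = (0.312500, 1.250000), (dp/dtau, dq/dtau) = (-0.375000, 1.000000); Gamma_ppp = 0.000000, Gamma_ppq = 0.000000, Gamma_pqq = 0.000000, Gamma_qpp = 0.000000, Gamma_qpq = 0.000000, Gamma_qqq = 0.000000; k1 = (-0.375000, 1.000000, 0.000000, 0.000000)
  k2: at (p, q) = (0.265625, 1.375000), (dp/dtau, dq/dtau) = (-0.375000, 1.000000); Gamma_ppp = 0.000000, Gamma_ppq = 0.000000, Gamma_pqq = 0.000000, Gamma_qpp = 0.000000, Gamma_qpq = 0.000000, Gamma_qqq = 0.000000; k2 = (-0.375000, 1.000000, 0.000000, 0.000000)
  k3: at (p, q) = (0.265625, 1.375000), (dp/dtau, dq/dtau) = (-0.375000, 1.000000); Gamma_ppp = 0.000000, Gamma_ppq = 0.000000, Gamma_pqq = 0.000000, Gamma_qpp = 0.000000, Gamma_qpq = 0.000000, Gamma_qqq = 0.000000; k3 = (-0.375000, 1.000000, 0.000000, 0.000000)
  k4: at (p, q) = (0.218750, 1.500000), (dp/dtau, dq/dtau) = (-0.375000, 1.000000); Gamma_ppp = 0.000000, Gamma_ppq = 0.000000, Gamma_pqq = 0.000000, Gamma_qpp = 0.000000, Gamma_qpq = 0.000000, Gamma_qqq = 0.000000; k4 = (-0.375000, 1.000000, 0.000000, 0.000000)
  Y <- Y + (h/6)(k1 + 2k2 + 2k3 + k4): p = 0.2188, q = 1.5000, dp/dtau = -0.3750, dq/dtau = 1.0000
step 4:
  k1: at (p, q) = (0.218750, 1.500000), (dp/dtau, dq/dtau) = (-0.375000, 1.000000); Gamma_ppp = 0.000000, Gamma_ppq = 0.000000, Gamma_pqq = 0.000000, Gamma_qpp = 0.000000, Gamma_qpq = 0.000000, Gamma_qqq = 0.000000; k1 = (-0.375000, 1.000000, 0.000000, 0.000000)
  k2: at (p, q) = (0.171875, 1.625000), (dp/dtau, dq/dtau) = (-0.375000, 1.000000); Gamma_ppp = 0.000000, Gamma_ppq = 0.000000, Gamma_pqq = 0.000000, Gamma_qpp = 0.000000, Gamma_qpq = 0.000000, Gamma_qqq = 0.000000; k2 = (-0.375000, 1.000000, 0.000000, 0.000000)
  k3: at (p, q) = (0.171875, 1.625000), (dp/dtau, dq/dtau) = (-0.375000, 1.000000); Gamma_ppp = 0.000000, Gamma_ppq = 0.000000, Gamma_pqq = 0.000000, Gamma_qpp = 0.000000, Gamma_qpq = 0.000000, Gamma_qqq = 0.000000; k3 = (-0.375000, 1.000000, 0.000000, 0.000000)
  k4: at (p, q) = (0.125000, 1.750000), (dp/dtau, dq/dtau) = (-0.375000, 1.000000); Gamma_ppp = 0.000000, Gamma_ppq = 0.000000, Gamma_pqq = 0.000000, Gamma_qpp = 0.000000, Gamma_qpq = 0.000000, Gamma_qqq = 0.000000; k4 = (-0.375000, 1.000000, 0.000000, 0.000000)
  Y <- Y + (h/6)(k1 + 2k2 + 2k3 + k4): p = 0.1250, q = 1.7500, dp/dtau = -0.3750, dq/dtau = 1.0000

Answer: p = 0.1250, q = 1.7500, dp/dtau = -0.3750, dq/dtau = 1.0000


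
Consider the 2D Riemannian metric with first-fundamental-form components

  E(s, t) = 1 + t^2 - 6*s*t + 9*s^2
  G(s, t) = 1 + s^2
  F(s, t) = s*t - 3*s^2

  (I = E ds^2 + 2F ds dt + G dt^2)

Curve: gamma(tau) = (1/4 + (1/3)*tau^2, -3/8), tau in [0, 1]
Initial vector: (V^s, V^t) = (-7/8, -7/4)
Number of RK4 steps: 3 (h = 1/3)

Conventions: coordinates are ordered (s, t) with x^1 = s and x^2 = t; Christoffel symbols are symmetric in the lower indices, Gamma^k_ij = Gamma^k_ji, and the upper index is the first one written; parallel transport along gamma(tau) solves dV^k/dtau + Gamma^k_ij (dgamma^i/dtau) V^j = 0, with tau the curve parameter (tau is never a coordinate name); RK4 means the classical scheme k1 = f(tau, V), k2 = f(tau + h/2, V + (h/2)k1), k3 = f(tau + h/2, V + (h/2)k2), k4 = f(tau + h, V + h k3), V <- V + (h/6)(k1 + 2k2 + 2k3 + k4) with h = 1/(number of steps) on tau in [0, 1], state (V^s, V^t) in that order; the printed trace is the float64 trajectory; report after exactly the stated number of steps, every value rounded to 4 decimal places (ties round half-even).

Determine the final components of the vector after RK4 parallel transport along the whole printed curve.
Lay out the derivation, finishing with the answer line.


gamma'(tau) = ((2/3)*tau, 0); f(tau, V)^k = -Gamma^k_ij(gamma(tau)) gamma'^i(tau) V^j; h = 1/3; intermediate values shown to 6 dp
curve data and Christoffel symbols at the stage parameters:
  tau = 0.000000: gamma = (0.250000, -0.375000), gamma' = (0.000000, 0.000000); Gamma_sss = 1.449664, Gamma_sst = -0.483221, Gamma_stt = 0.000000, Gamma_tss = -0.322148, Gamma_tst = 0.107383, Gamma_ttt = 0.000000
  tau = 0.166667: gamma = (0.259259, -0.375000), gamma' = (0.111111, 0.000000); Gamma_sss = 1.443310, Gamma_sst = -0.481103, Gamma_stt = 0.000000, Gamma_tss = -0.324600, Gamma_tst = 0.108200, Gamma_ttt = 0.000000
  tau = 0.333333: gamma = (0.287037, -0.375000), gamma' = (0.222222, 0.000000); Gamma_sss = 1.420621, Gamma_sst = -0.473540, Gamma_stt = 0.000000, Gamma_tss = -0.329882, Gamma_tst = 0.109961, Gamma_ttt = 0.000000
  tau = 0.500000: gamma = (0.333333, -0.375000), gamma' = (0.333333, 0.000000); Gamma_sss = 1.374205, Gamma_sst = -0.458068, Gamma_stt = 0.000000, Gamma_tss = -0.333141, Gamma_tst = 0.111047, Gamma_ttt = 0.000000
  tau = 0.666667: gamma = (0.398148, -0.375000), gamma' = (0.444444, 0.000000); Gamma_sss = 1.300042, Gamma_sst = -0.433347, Gamma_stt = 0.000000, Gamma_tss = -0.329804, Gamma_tst = 0.109935, Gamma_ttt = 0.000000
  tau = 0.833333: gamma = (0.481481, -0.375000), gamma' = (0.555556, 0.000000); Gamma_sss = 1.201693, Gamma_sst = -0.400564, Gamma_stt = 0.000000, Gamma_tss = -0.318005, Gamma_tst = 0.106002, Gamma_ttt = 0.000000
  tau = 1.000000: gamma = (0.583333, -0.375000), gamma' = (0.666667, 0.000000); Gamma_sss = 1.088645, Gamma_sst = -0.362882, Gamma_stt = 0.000000, Gamma_tss = -0.298844, Gamma_tst = 0.099615, Gamma_ttt = 0.000000
step 0: V^s = -0.8750, V^t = -1.7500
step 1: k1 = (0.000000, 0.000000), k2 = (0.046774, -0.010519), k3 = (0.045430, -0.010217), k4 = (0.086938, -0.020188); V <- V + (h/6)(k1 + 2k2 + 2k3 + k4): V^s = -0.8599, V^t = -1.7534
step 2: k1 = (0.086958, -0.020192), k2 = (0.119022, -0.028854), k3 = (0.116354, -0.028207), k4 = (0.134934, -0.034231); V <- V + (h/6)(k1 + 2k2 + 2k3 + k4): V^s = -0.8214, V^t = -1.7628
step 3: k1 = (0.135117, -0.034277), k2 = (0.139814, -0.036999), k3 = (0.139190, -0.036834), k4 = (0.133075, -0.036531); V <- V + (h/6)(k1 + 2k2 + 2k3 + k4): V^s = -0.7755, V^t = -1.7749

Answer: V^s = -0.7755, V^t = -1.7749


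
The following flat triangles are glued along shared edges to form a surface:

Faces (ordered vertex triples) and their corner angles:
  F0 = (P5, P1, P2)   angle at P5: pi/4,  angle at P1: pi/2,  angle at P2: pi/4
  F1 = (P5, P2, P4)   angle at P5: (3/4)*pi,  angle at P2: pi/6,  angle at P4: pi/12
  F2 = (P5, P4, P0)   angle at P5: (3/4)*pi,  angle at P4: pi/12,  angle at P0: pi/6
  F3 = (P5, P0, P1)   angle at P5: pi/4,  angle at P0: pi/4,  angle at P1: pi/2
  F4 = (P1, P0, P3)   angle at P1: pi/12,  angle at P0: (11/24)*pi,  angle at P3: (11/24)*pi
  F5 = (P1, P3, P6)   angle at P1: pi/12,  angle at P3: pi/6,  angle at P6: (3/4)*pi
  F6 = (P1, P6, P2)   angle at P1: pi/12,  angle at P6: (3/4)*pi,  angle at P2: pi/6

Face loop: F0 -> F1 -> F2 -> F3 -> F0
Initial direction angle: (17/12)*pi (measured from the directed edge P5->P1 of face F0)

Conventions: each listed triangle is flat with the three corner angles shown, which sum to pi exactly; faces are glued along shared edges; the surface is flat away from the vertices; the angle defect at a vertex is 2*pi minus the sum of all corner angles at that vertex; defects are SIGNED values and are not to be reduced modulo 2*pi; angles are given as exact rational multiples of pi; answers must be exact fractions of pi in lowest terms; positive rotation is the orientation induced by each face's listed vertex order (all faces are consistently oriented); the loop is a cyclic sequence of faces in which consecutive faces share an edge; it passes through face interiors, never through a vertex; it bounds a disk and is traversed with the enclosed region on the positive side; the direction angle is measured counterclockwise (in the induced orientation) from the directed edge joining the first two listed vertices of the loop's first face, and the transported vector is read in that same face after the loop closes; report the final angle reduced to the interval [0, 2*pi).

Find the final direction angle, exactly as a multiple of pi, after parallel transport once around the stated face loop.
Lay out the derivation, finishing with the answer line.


enclosed vertex P5: corner angles sum to 2*pi, defect = 2*pi - 2*pi = 0
adding the enclosed defects to the starting angle (mod 2*pi, induced orientation) gives the holonomy
final angle = (17/12)*pi + 0 = (17/12)*pi (mod 2*pi)

Answer: final direction angle = (17/12)*pi


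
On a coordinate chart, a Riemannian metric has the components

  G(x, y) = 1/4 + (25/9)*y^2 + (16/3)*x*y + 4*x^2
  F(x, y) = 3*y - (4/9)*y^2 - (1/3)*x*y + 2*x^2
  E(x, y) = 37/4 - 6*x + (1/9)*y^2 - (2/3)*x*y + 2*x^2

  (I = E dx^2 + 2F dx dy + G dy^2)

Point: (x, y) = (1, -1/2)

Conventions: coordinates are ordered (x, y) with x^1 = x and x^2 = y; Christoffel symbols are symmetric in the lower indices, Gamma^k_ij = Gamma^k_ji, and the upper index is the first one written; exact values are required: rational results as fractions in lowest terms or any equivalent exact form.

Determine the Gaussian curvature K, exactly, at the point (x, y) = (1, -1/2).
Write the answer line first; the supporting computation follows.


Answer: K = -58734/201601

E = 101/18, F = 5/9, G = 41/18, EG - F^2 = 449/36 at the point
E_x = -5/3, E_y = -7/9, F_x = 25/6, F_y = 28/9, G_x = 16/3, G_y = 23/9
E_yy = 2/9, F_xy = -1/3, G_xx = 8
K follows from Brioschi's formula, (det M1 - det M2)/(EG - F^2)^2.
M1 = [[-E_yy/2 + F_xy - G_xx/2, E_x/2, F_x - E_y/2], [F_y - G_x/2, E, F], [G_y/2, F, G]] = [[-40/9, -5/6, 41/9], [4/9, 101/18, 5/9], [23/18, 5/9, 41/18]]; det M1 = -63217/729
M2 = [[0, E_y/2, G_x/2], [E_y/2, E, F], [G_x/2, F, G]] = [[0, -7/18, 8/3], [-7/18, 101/18, 5/9], [8/3, 5/9, 41/18]]; det M2 = -241433/5832
det M1 - det M2 = -3263/72; K = -3263/72 / (449/36)^2 = -58734/201601


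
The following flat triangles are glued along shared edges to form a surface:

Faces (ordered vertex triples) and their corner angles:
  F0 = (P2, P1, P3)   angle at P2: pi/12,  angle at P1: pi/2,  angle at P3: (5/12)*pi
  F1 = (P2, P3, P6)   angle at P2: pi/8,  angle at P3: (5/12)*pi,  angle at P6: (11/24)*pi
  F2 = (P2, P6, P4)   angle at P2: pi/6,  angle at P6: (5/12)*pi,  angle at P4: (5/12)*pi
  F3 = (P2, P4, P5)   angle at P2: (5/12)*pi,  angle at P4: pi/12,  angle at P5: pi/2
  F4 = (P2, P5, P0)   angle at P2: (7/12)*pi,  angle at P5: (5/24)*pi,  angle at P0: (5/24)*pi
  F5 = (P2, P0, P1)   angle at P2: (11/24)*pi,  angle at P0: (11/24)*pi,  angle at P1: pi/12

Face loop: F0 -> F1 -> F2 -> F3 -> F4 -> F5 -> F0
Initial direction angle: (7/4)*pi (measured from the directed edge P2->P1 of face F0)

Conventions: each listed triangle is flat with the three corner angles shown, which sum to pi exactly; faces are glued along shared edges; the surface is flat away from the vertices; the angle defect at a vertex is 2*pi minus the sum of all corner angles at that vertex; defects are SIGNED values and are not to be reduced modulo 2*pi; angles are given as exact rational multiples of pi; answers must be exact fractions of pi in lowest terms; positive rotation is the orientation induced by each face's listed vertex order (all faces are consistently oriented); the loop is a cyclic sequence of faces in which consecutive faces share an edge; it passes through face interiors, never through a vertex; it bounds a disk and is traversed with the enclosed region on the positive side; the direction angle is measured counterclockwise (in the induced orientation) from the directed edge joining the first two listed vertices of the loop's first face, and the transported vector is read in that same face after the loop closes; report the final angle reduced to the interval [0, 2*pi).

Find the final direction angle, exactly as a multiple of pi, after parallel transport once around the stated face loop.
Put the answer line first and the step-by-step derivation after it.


Answer: final direction angle = (23/12)*pi

enclosed vertex P2: corner angles sum to (11/6)*pi, defect = 2*pi - (11/6)*pi = pi/6
the rotation equals the total enclosed defect, so the final angle is initial + defects (mod 2*pi)
final angle = (7/4)*pi + pi/6 = (23/12)*pi (mod 2*pi)


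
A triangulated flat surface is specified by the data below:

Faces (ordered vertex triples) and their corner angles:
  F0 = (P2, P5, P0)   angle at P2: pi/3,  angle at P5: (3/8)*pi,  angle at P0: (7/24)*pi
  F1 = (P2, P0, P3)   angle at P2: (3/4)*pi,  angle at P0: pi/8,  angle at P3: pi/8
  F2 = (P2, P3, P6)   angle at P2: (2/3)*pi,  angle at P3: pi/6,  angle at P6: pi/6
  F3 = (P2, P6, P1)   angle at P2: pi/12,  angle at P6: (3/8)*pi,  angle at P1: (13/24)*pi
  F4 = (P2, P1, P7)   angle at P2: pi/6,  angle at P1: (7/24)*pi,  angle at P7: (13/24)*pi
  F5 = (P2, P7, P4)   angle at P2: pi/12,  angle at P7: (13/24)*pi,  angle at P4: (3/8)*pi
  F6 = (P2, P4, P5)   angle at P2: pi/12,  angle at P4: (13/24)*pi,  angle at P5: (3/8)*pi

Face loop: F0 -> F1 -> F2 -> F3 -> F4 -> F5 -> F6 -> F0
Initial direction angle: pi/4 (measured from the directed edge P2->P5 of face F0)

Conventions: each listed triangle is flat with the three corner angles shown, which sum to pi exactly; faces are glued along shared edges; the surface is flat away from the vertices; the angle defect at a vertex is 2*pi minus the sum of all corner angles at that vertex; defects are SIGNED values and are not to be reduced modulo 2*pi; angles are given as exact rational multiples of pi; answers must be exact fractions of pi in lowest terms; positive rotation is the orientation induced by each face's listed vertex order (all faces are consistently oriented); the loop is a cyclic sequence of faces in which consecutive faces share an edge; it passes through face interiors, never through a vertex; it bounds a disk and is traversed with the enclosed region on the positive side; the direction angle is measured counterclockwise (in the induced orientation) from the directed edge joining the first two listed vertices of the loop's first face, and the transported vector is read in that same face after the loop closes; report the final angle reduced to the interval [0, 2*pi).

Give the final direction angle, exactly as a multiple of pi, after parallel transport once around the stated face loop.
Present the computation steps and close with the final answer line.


enclosed vertex P2: corner angles sum to (13/6)*pi, defect = 2*pi - (13/6)*pi = -pi/6
summing the enclosed defects onto the initial angle, mod 2*pi in the induced orientation:
final angle = pi/4 - pi/6 = pi/12 (mod 2*pi)

Answer: final direction angle = pi/12


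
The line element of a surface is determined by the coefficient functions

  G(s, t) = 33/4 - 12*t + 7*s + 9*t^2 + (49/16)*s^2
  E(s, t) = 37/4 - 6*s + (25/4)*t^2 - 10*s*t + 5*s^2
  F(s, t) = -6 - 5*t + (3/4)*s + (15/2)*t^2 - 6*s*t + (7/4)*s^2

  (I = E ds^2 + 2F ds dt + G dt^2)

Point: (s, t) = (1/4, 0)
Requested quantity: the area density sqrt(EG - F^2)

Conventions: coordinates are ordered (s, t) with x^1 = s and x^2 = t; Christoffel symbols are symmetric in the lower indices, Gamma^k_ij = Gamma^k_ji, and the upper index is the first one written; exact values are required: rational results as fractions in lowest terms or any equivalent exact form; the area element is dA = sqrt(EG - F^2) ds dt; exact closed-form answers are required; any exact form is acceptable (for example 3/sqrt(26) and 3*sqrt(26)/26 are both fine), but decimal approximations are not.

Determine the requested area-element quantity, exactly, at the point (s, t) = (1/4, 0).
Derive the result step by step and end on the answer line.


E = 129/16, F = -365/64, G = 2609/256; EG - F^2 = 25417/512

Answer: sqrt(EG - F^2) = sqrt(50834)/32
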